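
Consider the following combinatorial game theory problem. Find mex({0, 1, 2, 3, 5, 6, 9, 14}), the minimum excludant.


Set = {0, 1, 2, 3, 5, 6, 9, 14}
0 is in the set.
1 is in the set.
2 is in the set.
3 is in the set.
4 is NOT in the set. This is the mex.
mex = 4

4


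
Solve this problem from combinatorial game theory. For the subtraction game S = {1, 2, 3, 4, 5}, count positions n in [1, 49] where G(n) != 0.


Subtraction set S = {1, 2, 3, 4, 5}, so G(n) = n mod 6.
G(n) = 0 when n is a multiple of 6.
Multiples of 6 in [1, 49]: 8
N-positions (nonzero Grundy) = 49 - 8 = 41

41


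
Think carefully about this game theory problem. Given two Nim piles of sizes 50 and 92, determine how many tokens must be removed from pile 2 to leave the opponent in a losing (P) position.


Piles: 50 and 92
Current XOR: 50 XOR 92 = 110 (non-zero, so this is an N-position).
To make the XOR zero, we need to find a move that balances the piles.
For pile 2 (size 92): target = 92 XOR 110 = 50
We reduce pile 2 from 92 to 50.
Tokens removed: 92 - 50 = 42
Verification: 50 XOR 50 = 0

42


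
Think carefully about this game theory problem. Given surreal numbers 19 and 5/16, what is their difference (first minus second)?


x = 19, y = 5/16
Converting to common denominator: 16
x = 304/16, y = 5/16
x - y = 19 - 5/16 = 299/16

299/16


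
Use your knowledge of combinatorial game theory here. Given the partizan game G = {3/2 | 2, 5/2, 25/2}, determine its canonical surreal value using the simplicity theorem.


Left options: {3/2}, max = 3/2
Right options: {2, 5/2, 25/2}, min = 2
All options are numbers and max(Left) < min(Right), so by the simplicity theorem the value is the simplest (earliest-born) number strictly between 3/2 and 2.
No integer lies strictly between 3/2 and 2, so the value is the dyadic rational m/2^k in the interval with the smallest k (then m odd); search k = 1, 2, ...:
Denominator 2: no odd multiple of 1/2 lies strictly between 3/2 and 2.
Denominator 4: 7/4 lies strictly between 3/2 and 2 -- found.
The simplest number in the interval is 7/4.
Game value = 7/4

7/4


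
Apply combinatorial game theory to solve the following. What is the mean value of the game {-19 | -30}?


Game = {-19 | -30}, a switch {a | b} with numbers a > b.
Its thermograph has left wall a - t and right wall b + t, which meet at t = (a - b)/2, where both equal (a + b)/2. So the mast (mean value) is at (a + b)/2.
Mean = (-19 + (-30))/2 = -49/2 = -49/2

-49/2


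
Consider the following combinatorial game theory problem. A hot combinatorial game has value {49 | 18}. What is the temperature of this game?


The game is {49 | 18}, a switch {a | b} with numbers a > b.
Cooling {a | b} by t gives {a - t | b + t}, which stops being hot when a - t = b + t, i.e. at t = (a - b)/2. So the temperature of a switch is (a - b)/2.
Temperature = (Left option - Right option) / 2
= (49 - (18)) / 2
= 31 / 2
= 31/2

31/2


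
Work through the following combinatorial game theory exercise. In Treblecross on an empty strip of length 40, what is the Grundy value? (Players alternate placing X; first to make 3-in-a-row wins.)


Treblecross: place X on empty cells; 3-in-a-row wins.
Playing within two cells of an existing X lets the opponent win at once, so sensible play treats the cells i-2..i+2 around each X as dead. The player left with no safe cell loses, so this is a normal-play take-away game on strips of safe cells.
Placing X at cell i (0-indexed) of a strip of k safe cells leaves independent strips of sizes max(0, i-2) and max(0, k-i-3). Hence G(k) = mex{ G(max(0,i-2)) XOR G(max(0,k-i-3)) : 0 <= i < k }, with G(0) = 0.
G(1): splits (0,0):0^0=0 -> mex({0}) = 1
G(2): splits (0,0):0^0=0 -> mex({0}) = 1
G(3): splits (0,0):0^0=0 -> mex({0}) = 1
G(4): splits (0,1):0^1=1 (0,0):0^0=0 -> mex({0, 1}) = 2
G(5): splits (0,2):0^1=1 (0,1):0^1=1 (0,0):0^0=0 -> mex({0, 1}) = 2
G(6) = mex({1}) = 0
G(7) = mex({0, 1, 2}) = 3
G(8) = mex({0, 1, 2}) = 3
G(9) = mex({0, 2}) = 1
G(10) = mex({0, 2, 3}) = 1
G(11) = mex({0, 3}) = 1
G(12) = mex({1, 3}) = 0
G(13) = mex({0, 1, 2, 3}) = 4
G(14) = mex({0, 1, 2}) = 3
G(15) = mex({0, 1, 2}) = 3
G(16) = mex({0, 1, 2, 4}) = 3
G(17) = mex({0, 1, 3, 4}) = 2
G(18) = mex({0, 1, 3, 4}) = 2
G(19) = mex({0, 1, 3, 5}) = 2
G(20) = mex({0, 1, 2, 3, 5}) = 4
G(21) = mex({0, 1, 2, 3, 5}) = 4
G(22) = mex({1, 2, 6}) = 0
G(23) = mex({0, 1, 2, 3, 4, 6}) = 5
G(24) = mex({0, 1, 2, 3, 4}) = 5
G(25) = mex({0, 1, 3, 4, 7}) = 2
G(26) = mex({0, 1, 3, 4, 5, 7}) = 2
G(27) = mex({0, 1, 3, 5}) = 2
G(28) = mex({0, 1, 2, 5}) = 3
G(29) = mex({0, 1, 2, 4, 5, 6}) = 3
G(30) = mex({1, 2, 4, 6}) = 0
G(31) = mex({0, 1, 2, 3, 4, 6}) = 5
G(32) = mex({1, 2, 3, 4, 7}) = 0
G(33) = mex({0, 3, 7}) = 1
G(34) = mex({0, 2, 3, 5, 7}) = 1
G(35) = mex({0, 2, 3, 5, 6}) = 1
G(36) = mex({0, 1, 2, 5, 6}) = 3
G(37) = mex({0, 1, 2, 4, 5, 6}) = 3
G(38) = mex({0, 1, 2, 4}) = 3
G(39) = mex({0, 1, 2, 3, 4, 7}) = 5
G(40) = mex({0, 1, 2, 3, 4, 5, 7}) = 6
Therefore G(40) = 6.

6


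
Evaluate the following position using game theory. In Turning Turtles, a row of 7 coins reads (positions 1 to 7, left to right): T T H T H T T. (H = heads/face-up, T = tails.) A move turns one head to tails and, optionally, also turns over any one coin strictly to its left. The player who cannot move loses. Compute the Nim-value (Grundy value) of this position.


Coins: T T H T H T T
Key fact: a single head at position k behaves exactly like a Nim heap of size k (turning it to T and optionally flipping a coin at j < k corresponds to moving the heap from k to j, or to 0), and heads combine as a disjunctive sum (two heads at the same place would cancel, matching j XOR j = 0). So the Nim-value is the XOR of the 1-indexed positions of the heads.
Face-up positions (1-indexed): [3, 5]
XOR 0 with 3: 0 XOR 3 = 3
XOR 3 with 5: 3 XOR 5 = 6
Nim-value = 6

6


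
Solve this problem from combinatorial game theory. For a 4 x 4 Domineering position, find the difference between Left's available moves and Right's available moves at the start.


Board is 4 x 4 (rows x cols).
Left (vertical) placements: (rows-1) * cols = 3 * 4 = 12
Right (horizontal) placements: rows * (cols-1) = 4 * 3 = 12
Advantage = Left - Right = 12 - 12 = 0

0


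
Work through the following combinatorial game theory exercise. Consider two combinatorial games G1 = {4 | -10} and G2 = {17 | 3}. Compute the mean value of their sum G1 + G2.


G1 = {4 | -10}, G2 = {17 | 3}
Each is a switch {a | b} with numbers a > b; its mean value is (a + b)/2, and mean value is additive over game sums: m(G1 + G2) = m(G1) + m(G2).
Mean of G1 = (4 + (-10))/2 = -6/2 = -3
Mean of G2 = (17 + (3))/2 = 20/2 = 10
Mean of G1 + G2 = -3 + 10 = 7

7


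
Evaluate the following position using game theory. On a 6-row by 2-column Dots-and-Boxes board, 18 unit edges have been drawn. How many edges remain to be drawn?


Grid: 6 x 2 boxes, i.e. 7 rows and 3 columns of dots.
Horizontal edges: (rows + 1) * cols = 7 * 2 = 14
Vertical edges: rows * (cols + 1) = 6 * 3 = 18
Total edges: 14 + 18 = 32
Edges drawn: 18
Remaining: 32 - 18 = 14

14


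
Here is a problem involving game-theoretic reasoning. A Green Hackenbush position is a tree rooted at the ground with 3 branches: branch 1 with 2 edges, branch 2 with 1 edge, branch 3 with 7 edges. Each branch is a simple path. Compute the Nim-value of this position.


The tree has 3 branches from the ground vertex.
In Green Hackenbush, the Nim-value of a simple path of length k is k.
Branch 1: length 2, Nim-value = 2
Branch 2: length 1, Nim-value = 1
Branch 3: length 7, Nim-value = 7
Total Nim-value = XOR of all branch values:
0 XOR 2 = 2
2 XOR 1 = 3
3 XOR 7 = 4
Nim-value of the tree = 4

4


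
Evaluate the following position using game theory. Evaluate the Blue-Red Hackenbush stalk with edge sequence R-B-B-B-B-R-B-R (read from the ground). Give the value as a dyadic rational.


Edges (from ground): R-B-B-B-B-R-B-R
By Berlekamp's sign-expansion rule, a Blue-Red Hackenbush stalk has the value of the surreal number whose sign sequence is the edge sequence with B -> + and R -> -.
Sign sequence: -++++-+-
Trace the sign expansion in the surreal number tree, starting from 0:
Edge 1: R (sign -) -> bounds (-inf, 0), value = -1
Edge 2: B (sign +) -> bounds (-1, 0), value = -1/2
Edge 3: B (sign +) -> bounds (-1/2, 0), value = -1/4
Edge 4: B (sign +) -> bounds (-1/4, 0), value = -1/8
Edge 5: B (sign +) -> bounds (-1/8, 0), value = -1/16
Edge 6: R (sign -) -> bounds (-1/8, -1/16), value = -3/32
Edge 7: B (sign +) -> bounds (-3/32, -1/16), value = -5/64
Edge 8: R (sign -) -> bounds (-3/32, -5/64), value = -11/128
Game value = -11/128

-11/128


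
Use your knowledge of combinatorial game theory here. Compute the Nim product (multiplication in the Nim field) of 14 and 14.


Nim multiplication is bilinear over XOR: (u XOR v) * w = (u*w) XOR (v*w).
So we split each operand into its bit components and XOR the pairwise Nim products.
14 = 2 + 4 + 8 (as XOR of powers of 2).
14 = 2 + 4 + 8 (as XOR of powers of 2).
Using the standard Nim-product table on single bits:
  2*2 = 3,   2*4 = 8,   2*8 = 12,
  4*4 = 6,   4*8 = 11,  8*8 = 13,
and  1*x = x (identity), k*l = l*k (commutative).
Pairwise Nim products:
  2 * 2 = 3
  2 * 4 = 8
  2 * 8 = 12
  4 * 2 = 8
  4 * 4 = 6
  4 * 8 = 11
  8 * 2 = 12
  8 * 4 = 11
  8 * 8 = 13
XOR them: 3 XOR 8 XOR 12 XOR 8 XOR 6 XOR 11 XOR 12 XOR 11 XOR 13 = 8.
Result: 14 * 14 = 8 (in Nim).

8


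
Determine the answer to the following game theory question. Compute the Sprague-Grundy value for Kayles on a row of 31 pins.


Kayles: a move removes 1 or 2 adjacent pins from a contiguous row.
Removing pins from a row of k leaves two independent rows (a, b) with a + b = k - 1 (one pin) or a + b = k - 2 (two pins); an end removal gives a = 0.
By Sprague-Grundy, G(k) = mex{ G(a) XOR G(b) } over all these splits. G(0) = 0.
G(1): splits (0,0):0^0=0 -> mex({0}) = 1
G(2): splits (0,1):0^1=1 (0,0):0^0=0 -> mex({0, 1}) = 2
G(3): splits (0,2):0^2=2 (1,1):1^1=0 (0,1):0^1=1 -> mex({0, 1, 2}) = 3
G(4): splits (0,3):0^3=3 (1,2):1^2=3 (0,2):0^2=2 (1,1):1^1=0 -> mex({0, 2, 3}) = 1
G(5): splits (0,4):0^1=1 (1,3):1^3=2 (2,2):2^2=0 (0,3):0^3=3 (1,2):1^2=3 -> mex({0, 1, 2, 3}) = 4
G(6) = mex({0, 1, 2, 4}) = 3
G(7) = mex({0, 1, 3, 4, 5}) = 2
G(8) = mex({0, 2, 3, 5, 6}) = 1
G(9) = mex({0, 1, 2, 3, 6, 7}) = 4
G(10) = mex({0, 1, 3, 4, 5, 7}) = 2
G(11) = mex({0, 1, 2, 3, 4, 5}) = 6
G(12) = mex({0, 1, 2, 3, 5, 6, 7}) = 4
G(13) = mex({0, 2, 3, 4, 6, 7}) = 1
G(14) = mex({0, 1, 4, 5, 6, 7}) = 2
G(15) = mex({0, 1, 2, 3, 4, 5, 6}) = 7
G(16) = mex({0, 2, 3, 5, 6, 7}) = 1
G(17) = mex({0, 1, 2, 3, 5, 6, 7}) = 4
G(18) = mex({0, 1, 2, 4, 5, 6}) = 3
G(19) = mex({0, 1, 3, 4, 5, 7}) = 2
G(20) = mex({0, 2, 3, 4, 5, 6, 7}) = 1
G(21) = mex({0, 1, 2, 3, 5, 6, 7}) = 4
G(22) = mex({0, 1, 2, 3, 4, 5, 7}) = 6
G(23) = mex({0, 1, 2, 3, 4, 5, 6}) = 7
G(24) = mex({0, 1, 2, 3, 5, 6, 7}) = 4
G(25) = mex({0, 2, 3, 4, 6, 7}) = 1
G(26) = mex({0, 1, 3, 4, 5, 6, 7}) = 2
G(27) = mex({0, 1, 2, 3, 4, 5, 6, 7}) = 8
G(28) = mex({0, 1, 2, 3, 4, 6, 7, 8}) = 5
G(29) = mex({0, 1, 2, 3, 5, 6, 7, 8, 9}) = 4
G(30) = mex({0, 1, 2, 3, 4, 5, 6, 9, 10}) = 7
G(31) = mex({0, 1, 3, 4, 5, 7, 10, 11}) = 2
Therefore G(31) = 2.

2


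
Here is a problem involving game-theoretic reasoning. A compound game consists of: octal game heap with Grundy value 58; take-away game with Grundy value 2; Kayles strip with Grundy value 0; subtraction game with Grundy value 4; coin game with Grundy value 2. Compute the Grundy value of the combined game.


By the Sprague-Grundy theorem, the Grundy value of a sum of games is the XOR of individual Grundy values.
octal game heap: Grundy value = 58. Running XOR: 0 XOR 58 = 58
take-away game: Grundy value = 2. Running XOR: 58 XOR 2 = 56
Kayles strip: Grundy value = 0. Running XOR: 56 XOR 0 = 56
subtraction game: Grundy value = 4. Running XOR: 56 XOR 4 = 60
coin game: Grundy value = 2. Running XOR: 60 XOR 2 = 62
The combined Grundy value is 62.

62


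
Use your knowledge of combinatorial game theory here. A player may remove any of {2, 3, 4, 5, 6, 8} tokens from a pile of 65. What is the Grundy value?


The subtraction set is S = {2, 3, 4, 5, 6, 8}.
G(k) = mex{ G(k - s) : s in S, s <= k }. We compute iteratively: G(0) = 0.
G(1) = mex({}) = 0
G(2) = mex({0}) = 1
G(3) = mex({0}) = 1
G(4) = mex({0, 1}) = 2
G(5) = mex({0, 1}) = 2
G(6) = mex({0, 1, 2}) = 3
G(7) = mex({0, 1, 2}) = 3
G(8) = mex({0, 1, 2, 3}) = 4
G(9) = mex({0, 1, 2, 3}) = 4
G(10) = mex({1, 2, 3, 4}) = 0
G(11) = mex({1, 2, 3, 4}) = 0
G(12) = mex({0, 2, 3, 4}) = 1
G(13) = mex({0, 2, 3, 4}) = 1
G(14) = mex({0, 1, 3, 4}) = 2
G(15) = mex({0, 1, 3, 4}) = 2
G(16) = mex({0, 1, 2, 4}) = 3
G(17) = mex({0, 1, 2, 4}) = 3
Observe that G(10)..G(17) = 0, 0, 1, 1, 2, 2, 3, 3 repeats G(0)..G(7) = 0, 0, 1, 1, 2, 2, 3, 3.
For k >= max(S) = 8, G(k) is determined by the previous 8 values G(k-8)..G(k-1); a window of 8 consecutive values has recurred shifted by 10, so by induction G(k + 10) = G(k) for all k >= 0: the sequence is periodic from the start with period 10.
One period: G(0..9) = 0, 0, 1, 1, 2, 2, 3, 3, 4, 4.
65 mod 10 = 5, so G(65) = G(5) = 2.

2


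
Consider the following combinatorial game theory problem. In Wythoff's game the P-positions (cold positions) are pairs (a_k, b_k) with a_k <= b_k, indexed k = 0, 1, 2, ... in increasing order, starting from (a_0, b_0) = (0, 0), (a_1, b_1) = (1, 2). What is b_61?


By Wythoff's theorem, a_k = floor(k * phi) and b_k = floor(k * phi^2) = a_k + k, where phi = (1 + sqrt(5))/2 is the golden ratio.
phi = (1 + sqrt(5))/2 = 1.618034
phi^2 = phi + 1 = 2.618034
k = 61
k * phi^2 = 61 * 2.618034 = 159.700073
b_61 = floor(k * phi^2) = 159 (check: a_61 + k = 98 + 61 = 159)

159


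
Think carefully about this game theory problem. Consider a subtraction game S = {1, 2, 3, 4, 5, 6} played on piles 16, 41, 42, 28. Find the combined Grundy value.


Subtraction set: {1, 2, 3, 4, 5, 6}
For this subtraction set, G(n) = n mod 7 (period = max + 1 = 7).
Pile 1 (size 16): G(16) = 16 mod 7 = 2
Pile 2 (size 41): G(41) = 41 mod 7 = 6
Pile 3 (size 42): G(42) = 42 mod 7 = 0
Pile 4 (size 28): G(28) = 28 mod 7 = 0
Total Grundy value = XOR of all: 2 XOR 6 XOR 0 XOR 0 = 4

4


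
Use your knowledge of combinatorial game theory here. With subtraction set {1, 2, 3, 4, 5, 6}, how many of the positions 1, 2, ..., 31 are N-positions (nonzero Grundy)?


Subtraction set S = {1, 2, 3, 4, 5, 6}, so G(n) = n mod 7.
G(n) = 0 when n is a multiple of 7.
Multiples of 7 in [1, 31]: 4
N-positions (nonzero Grundy) = 31 - 4 = 27

27


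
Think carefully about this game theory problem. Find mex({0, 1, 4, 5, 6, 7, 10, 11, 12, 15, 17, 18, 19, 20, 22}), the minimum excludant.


Set = {0, 1, 4, 5, 6, 7, 10, 11, 12, 15, 17, 18, 19, 20, 22}
0 is in the set.
1 is in the set.
2 is NOT in the set. This is the mex.
mex = 2

2


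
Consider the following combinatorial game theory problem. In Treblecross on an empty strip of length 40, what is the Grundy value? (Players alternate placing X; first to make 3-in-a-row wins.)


Treblecross: place X on empty cells; 3-in-a-row wins.
Playing within two cells of an existing X lets the opponent win at once, so sensible play treats the cells i-2..i+2 around each X as dead. The player left with no safe cell loses, so this is a normal-play take-away game on strips of safe cells.
Placing X at cell i (0-indexed) of a strip of k safe cells leaves independent strips of sizes max(0, i-2) and max(0, k-i-3). Hence G(k) = mex{ G(max(0,i-2)) XOR G(max(0,k-i-3)) : 0 <= i < k }, with G(0) = 0.
G(1): splits (0,0):0^0=0 -> mex({0}) = 1
G(2): splits (0,0):0^0=0 -> mex({0}) = 1
G(3): splits (0,0):0^0=0 -> mex({0}) = 1
G(4): splits (0,1):0^1=1 (0,0):0^0=0 -> mex({0, 1}) = 2
G(5): splits (0,2):0^1=1 (0,1):0^1=1 (0,0):0^0=0 -> mex({0, 1}) = 2
G(6) = mex({1}) = 0
G(7) = mex({0, 1, 2}) = 3
G(8) = mex({0, 1, 2}) = 3
G(9) = mex({0, 2}) = 1
G(10) = mex({0, 2, 3}) = 1
G(11) = mex({0, 3}) = 1
G(12) = mex({1, 3}) = 0
G(13) = mex({0, 1, 2, 3}) = 4
G(14) = mex({0, 1, 2}) = 3
G(15) = mex({0, 1, 2}) = 3
G(16) = mex({0, 1, 2, 4}) = 3
G(17) = mex({0, 1, 3, 4}) = 2
G(18) = mex({0, 1, 3, 4}) = 2
G(19) = mex({0, 1, 3, 5}) = 2
G(20) = mex({0, 1, 2, 3, 5}) = 4
G(21) = mex({0, 1, 2, 3, 5}) = 4
G(22) = mex({1, 2, 6}) = 0
G(23) = mex({0, 1, 2, 3, 4, 6}) = 5
G(24) = mex({0, 1, 2, 3, 4}) = 5
G(25) = mex({0, 1, 3, 4, 7}) = 2
G(26) = mex({0, 1, 3, 4, 5, 7}) = 2
G(27) = mex({0, 1, 3, 5}) = 2
G(28) = mex({0, 1, 2, 5}) = 3
G(29) = mex({0, 1, 2, 4, 5, 6}) = 3
G(30) = mex({1, 2, 4, 6}) = 0
G(31) = mex({0, 1, 2, 3, 4, 6}) = 5
G(32) = mex({1, 2, 3, 4, 7}) = 0
G(33) = mex({0, 3, 7}) = 1
G(34) = mex({0, 2, 3, 5, 7}) = 1
G(35) = mex({0, 2, 3, 5, 6}) = 1
G(36) = mex({0, 1, 2, 5, 6}) = 3
G(37) = mex({0, 1, 2, 4, 5, 6}) = 3
G(38) = mex({0, 1, 2, 4}) = 3
G(39) = mex({0, 1, 2, 3, 4, 7}) = 5
G(40) = mex({0, 1, 2, 3, 4, 5, 7}) = 6
Therefore G(40) = 6.

6


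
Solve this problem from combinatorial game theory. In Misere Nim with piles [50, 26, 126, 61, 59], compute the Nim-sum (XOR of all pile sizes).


We need the XOR (exclusive or) of all pile sizes.
After XOR-ing pile 1 (size 50): 0 XOR 50 = 50
After XOR-ing pile 2 (size 26): 50 XOR 26 = 40
After XOR-ing pile 3 (size 126): 40 XOR 126 = 86
After XOR-ing pile 4 (size 61): 86 XOR 61 = 107
After XOR-ing pile 5 (size 59): 107 XOR 59 = 80
The Nim-value of this position is 80.

80


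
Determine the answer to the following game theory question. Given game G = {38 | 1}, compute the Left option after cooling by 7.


Original game: {38 | 1} (a switch {a | b} with a > b).
Cooling by t (for t below the temperature (a - b)/2 = 37/2) taxes each move by t: {a | b} cooled by t is {a - t | b + t}.
Cooling amount: t = 7
Cooled Left option: 38 - 7 = 31
Cooled Right option: 1 + 7 = 8
Cooled game: {31 | 8}
Left option = 31

31


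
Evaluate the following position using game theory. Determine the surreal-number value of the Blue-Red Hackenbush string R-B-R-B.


Edges (from ground): R-B-R-B
By Berlekamp's sign-expansion rule, a Blue-Red Hackenbush stalk has the value of the surreal number whose sign sequence is the edge sequence with B -> + and R -> -.
Sign sequence: -+-+
Trace the sign expansion in the surreal number tree, starting from 0:
Edge 1: R (sign -) -> bounds (-inf, 0), value = -1
Edge 2: B (sign +) -> bounds (-1, 0), value = -1/2
Edge 3: R (sign -) -> bounds (-1, -1/2), value = -3/4
Edge 4: B (sign +) -> bounds (-3/4, -1/2), value = -5/8
Game value = -5/8

-5/8


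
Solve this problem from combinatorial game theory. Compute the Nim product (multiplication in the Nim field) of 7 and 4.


Nim multiplication is bilinear over XOR: (u XOR v) * w = (u*w) XOR (v*w).
So we split each operand into its bit components and XOR the pairwise Nim products.
7 = 1 + 2 + 4 (as XOR of powers of 2).
4 = 4 (as XOR of powers of 2).
Using the standard Nim-product table on single bits:
  2*2 = 3,   2*4 = 8,   2*8 = 12,
  4*4 = 6,   4*8 = 11,  8*8 = 13,
and  1*x = x (identity), k*l = l*k (commutative).
Pairwise Nim products:
  1 * 4 = 4
  2 * 4 = 8
  4 * 4 = 6
XOR them: 4 XOR 8 XOR 6 = 10.
Result: 7 * 4 = 10 (in Nim).

10


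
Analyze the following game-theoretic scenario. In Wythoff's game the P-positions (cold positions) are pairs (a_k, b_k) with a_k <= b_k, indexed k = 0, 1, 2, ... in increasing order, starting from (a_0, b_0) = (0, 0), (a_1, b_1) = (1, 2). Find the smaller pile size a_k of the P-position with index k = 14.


By Wythoff's theorem, a_k = floor(k * phi) and b_k = floor(k * phi^2) = a_k + k, where phi = (1 + sqrt(5))/2 is the golden ratio.
phi = (1 + sqrt(5))/2 = 1.618034
k = 14
k * phi = 14 * 1.618034 = 22.652476
a_14 = floor(k * phi) = 22

22


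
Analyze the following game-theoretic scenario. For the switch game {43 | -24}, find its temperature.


The game is {43 | -24}, a switch {a | b} with numbers a > b.
Cooling {a | b} by t gives {a - t | b + t}, which stops being hot when a - t = b + t, i.e. at t = (a - b)/2. So the temperature of a switch is (a - b)/2.
Temperature = (Left option - Right option) / 2
= (43 - (-24)) / 2
= 67 / 2
= 67/2

67/2


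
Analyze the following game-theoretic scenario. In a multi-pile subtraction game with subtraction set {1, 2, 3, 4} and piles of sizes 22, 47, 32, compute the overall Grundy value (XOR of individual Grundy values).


Subtraction set: {1, 2, 3, 4}
For this subtraction set, G(n) = n mod 5 (period = max + 1 = 5).
Pile 1 (size 22): G(22) = 22 mod 5 = 2
Pile 2 (size 47): G(47) = 47 mod 5 = 2
Pile 3 (size 32): G(32) = 32 mod 5 = 2
Total Grundy value = XOR of all: 2 XOR 2 XOR 2 = 2

2


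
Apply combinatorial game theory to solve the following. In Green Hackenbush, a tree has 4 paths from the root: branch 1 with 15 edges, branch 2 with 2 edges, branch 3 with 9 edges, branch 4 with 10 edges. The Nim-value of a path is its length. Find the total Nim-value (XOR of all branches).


The tree has 4 branches from the ground vertex.
In Green Hackenbush, the Nim-value of a simple path of length k is k.
Branch 1: length 15, Nim-value = 15
Branch 2: length 2, Nim-value = 2
Branch 3: length 9, Nim-value = 9
Branch 4: length 10, Nim-value = 10
Total Nim-value = XOR of all branch values:
0 XOR 15 = 15
15 XOR 2 = 13
13 XOR 9 = 4
4 XOR 10 = 14
Nim-value of the tree = 14

14


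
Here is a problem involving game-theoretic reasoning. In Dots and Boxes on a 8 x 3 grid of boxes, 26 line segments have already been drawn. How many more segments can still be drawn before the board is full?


Grid: 8 x 3 boxes, i.e. 9 rows and 4 columns of dots.
Horizontal edges: (rows + 1) * cols = 9 * 3 = 27
Vertical edges: rows * (cols + 1) = 8 * 4 = 32
Total edges: 27 + 32 = 59
Edges drawn: 26
Remaining: 59 - 26 = 33

33


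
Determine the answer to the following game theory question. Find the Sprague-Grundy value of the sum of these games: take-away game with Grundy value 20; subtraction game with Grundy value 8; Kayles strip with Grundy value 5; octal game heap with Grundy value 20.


By the Sprague-Grundy theorem, the Grundy value of a sum of games is the XOR of individual Grundy values.
take-away game: Grundy value = 20. Running XOR: 0 XOR 20 = 20
subtraction game: Grundy value = 8. Running XOR: 20 XOR 8 = 28
Kayles strip: Grundy value = 5. Running XOR: 28 XOR 5 = 25
octal game heap: Grundy value = 20. Running XOR: 25 XOR 20 = 13
The combined Grundy value is 13.

13


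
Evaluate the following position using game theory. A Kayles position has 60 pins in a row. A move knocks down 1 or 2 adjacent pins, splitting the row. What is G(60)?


Kayles: a move removes 1 or 2 adjacent pins from a contiguous row.
Removing pins from a row of k leaves two independent rows (a, b) with a + b = k - 1 (one pin) or a + b = k - 2 (two pins); an end removal gives a = 0.
By Sprague-Grundy, G(k) = mex{ G(a) XOR G(b) } over all these splits. G(0) = 0.
G(1): splits (0,0):0^0=0 -> mex({0}) = 1
G(2): splits (0,1):0^1=1 (0,0):0^0=0 -> mex({0, 1}) = 2
G(3): splits (0,2):0^2=2 (1,1):1^1=0 (0,1):0^1=1 -> mex({0, 1, 2}) = 3
G(4): splits (0,3):0^3=3 (1,2):1^2=3 (0,2):0^2=2 (1,1):1^1=0 -> mex({0, 2, 3}) = 1
G(5): splits (0,4):0^1=1 (1,3):1^3=2 (2,2):2^2=0 (0,3):0^3=3 (1,2):1^2=3 -> mex({0, 1, 2, 3}) = 4
G(6) = mex({0, 1, 2, 4}) = 3
G(7) = mex({0, 1, 3, 4, 5}) = 2
G(8) = mex({0, 2, 3, 5, 6}) = 1
G(9) = mex({0, 1, 2, 3, 6, 7}) = 4
G(10) = mex({0, 1, 3, 4, 5, 7}) = 2
G(11) = mex({0, 1, 2, 3, 4, 5}) = 6
G(12) = mex({0, 1, 2, 3, 5, 6, 7}) = 4
G(13) = mex({0, 2, 3, 4, 6, 7}) = 1
G(14) = mex({0, 1, 4, 5, 6, 7}) = 2
G(15) = mex({0, 1, 2, 3, 4, 5, 6}) = 7
G(16) = mex({0, 2, 3, 5, 6, 7}) = 1
G(17) = mex({0, 1, 2, 3, 5, 6, 7}) = 4
G(18) = mex({0, 1, 2, 4, 5, 6}) = 3
G(19) = mex({0, 1, 3, 4, 5, 7}) = 2
G(20) = mex({0, 2, 3, 4, 5, 6, 7}) = 1
G(21) = mex({0, 1, 2, 3, 5, 6, 7}) = 4
G(22) = mex({0, 1, 2, 3, 4, 5, 7}) = 6
G(23) = mex({0, 1, 2, 3, 4, 5, 6}) = 7
G(24) = mex({0, 1, 2, 3, 5, 6, 7}) = 4
G(25) = mex({0, 2, 3, 4, 6, 7}) = 1
G(26) = mex({0, 1, 3, 4, 5, 6, 7}) = 2
G(27) = mex({0, 1, 2, 3, 4, 5, 6, 7}) = 8
G(28) = mex({0, 1, 2, 3, 4, 6, 7, 8}) = 5
G(29) = mex({0, 1, 2, 3, 5, 6, 7, 8, 9}) = 4
G(30) = mex({0, 1, 2, 3, 4, 5, 6, 9, 10}) = 7
G(31) = mex({0, 1, 3, 4, 5, 7, 10, 11}) = 2
G(32) = mex({0, 2, 3, 4, 5, 6, 7, 9, 11}) = 1
G(33) = mex({0, 1, 2, 3, 4, 5, 6, 7, 9, 12}) = 8
G(34) = mex({0, 1, 2, 3, 4, 5, 7, 8, 11, 12}) = 6
G(35) = mex({0, 1, 2, 3, 4, 5, 6, 8, 9, 10, 11}) = 7
G(36) = mex({0, 1, 2, 3, 5, 6, 7, 9, 10}) = 4
G(37) = mex({0, 2, 3, 4, 6, 7, 9, 10, 11, 12}) = 1
G(38) = mex({0, 1, 3, 4, 5, 6, 7, 9, 10, 11, 12}) = 2
G(39) = mex({0, 1, 2, 4, 5, 6, 7, 9, 10, 12, 14}) = 3
G(40) = mex({0, 2, 3, 4, 6, 7, 11, 12, 14}) = 1
G(41) = mex({0, 1, 2, 3, 5, 6, 7, 9, 10, 11, 12}) = 4
G(42) = mex({0, 1, 2, 3, 4, 5, 6, 9, 10}) = 7
G(43) = mex({0, 1, 3, 4, 5, 7, 9, 10, 12, 15}) = 2
G(44) = mex({0, 2, 3, 4, 5, 6, 7, 9, 10, 12, 15}) = 1
G(45) = mex({0, 1, 2, 3, 4, 5, 6, 7, 9, 10, 12, 14}) = 8
G(46) = mex({0, 1, 3, 4, 5, 7, 8, 11, 12, 14}) = 2
G(47) = mex({0, 1, 2, 3, 4, 5, 6, 8, 9, 10, 11, 12}) = 7
G(48) = mex({0, 1, 2, 3, 5, 6, 7, 9, 10}) = 4
G(49) = mex({0, 2, 3, 4, 6, 7, 9, 10, 11, 12, 15}) = 1
G(50) = mex({0, 1, 4, 5, 6, 7, 9, 11, 12, 14, 15}) = 2
G(51) = mex({0, 1, 2, 3, 4, 5, 6, 7, 9, 12, 14, 15}) = 8
G(52) = mex({0, 2, 3, 4, 5, 6, 7, 8, 11, 12, 15}) = 1
G(53) = mex({0, 1, 2, 3, 5, 6, 7, 8, 9, 10, 11, 12}) = 4
G(54) = mex({0, 1, 2, 3, 4, 5, 6, 9, 10}) = 7
G(55) = mex({0, 1, 3, 4, 5, 7, 9, 10, 11, 12}) = 2
G(56) = mex({0, 2, 3, 4, 5, 6, 7, 9, 10, 11, 12, 13, 14}) = 1
G(57) = mex({0, 1, 2, 3, 5, 6, 7, 9, 10, 12, 13, 14, 15}) = 4
G(58) = mex({0, 1, 3, 4, 5, 7, 11, 12, 14, 15}) = 2
G(59) = mex({0, 1, 2, 3, 4, 5, 6, 9, 10, 11, 12, 15}) = 7
G(60) = mex({0, 1, 2, 3, 5, 6, 7, 9, 10}) = 4
Therefore G(60) = 4.

4


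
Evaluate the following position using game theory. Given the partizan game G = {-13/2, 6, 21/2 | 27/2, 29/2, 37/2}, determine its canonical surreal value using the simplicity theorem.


Left options: {-13/2, 6, 21/2}, max = 21/2
Right options: {27/2, 29/2, 37/2}, min = 27/2
All options are numbers and max(Left) < min(Right), so by the simplicity theorem the value is the simplest (earliest-born) number strictly between 21/2 and 27/2.
Integers 11 through 13 all lie strictly between 21/2 and 27/2.
Among integers, the simplest (lowest birthday = smallest |n|; 0 is born on day 0, +-n on day n) is 11.
No non-integer in the interval can be simpler: if x is a non-integer in the interval, then floor(x) or ceil(x) also lies in the interval (the interval contains an integer), and both are proper prefixes of x's sign expansion, i.e. born earlier. So the game value is 11.
Game value = 11

11


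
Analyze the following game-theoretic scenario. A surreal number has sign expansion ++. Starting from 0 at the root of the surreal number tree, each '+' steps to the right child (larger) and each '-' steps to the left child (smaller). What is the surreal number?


Sign expansion: ++
Rule: track bounds (lo, hi), initially (-inf, +inf). On '+', the current value becomes lo and we move to the simplest number in (value, hi): value + 1 if hi = +inf, otherwise the midpoint (value + hi)/2. On '-', the current value becomes hi and we move to value - 1 if lo = -inf, otherwise the midpoint (lo + value)/2.
Start at 0.
Step 1: sign = +, move right. Bounds: (0, +inf). Value = 1
Step 2: sign = +, move right. Bounds: (1, +inf). Value = 2
The surreal number with sign expansion ++ is 2.

2


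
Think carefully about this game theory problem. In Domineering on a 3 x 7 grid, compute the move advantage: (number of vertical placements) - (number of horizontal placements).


Board is 3 x 7 (rows x cols).
Left (vertical) placements: (rows-1) * cols = 2 * 7 = 14
Right (horizontal) placements: rows * (cols-1) = 3 * 6 = 18
Advantage = Left - Right = 14 - 18 = -4

-4


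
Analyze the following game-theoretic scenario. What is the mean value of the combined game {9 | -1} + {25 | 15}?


G1 = {9 | -1}, G2 = {25 | 15}
Each is a switch {a | b} with numbers a > b; its mean value is (a + b)/2, and mean value is additive over game sums: m(G1 + G2) = m(G1) + m(G2).
Mean of G1 = (9 + (-1))/2 = 8/2 = 4
Mean of G2 = (25 + (15))/2 = 40/2 = 20
Mean of G1 + G2 = 4 + 20 = 24

24


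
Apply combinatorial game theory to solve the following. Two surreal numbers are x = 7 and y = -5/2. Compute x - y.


x = 7, y = -5/2
Converting to common denominator: 2
x = 14/2, y = -5/2
x - y = 7 - -5/2 = 19/2

19/2


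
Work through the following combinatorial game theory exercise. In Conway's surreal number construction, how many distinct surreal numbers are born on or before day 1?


Day 0: {|} = 0 is born. Count = 1.
Day n: the number of surreal numbers born by day n is 2^(n+1) - 1.
By day 0: 2^1 - 1 = 1
By day 1: 2^2 - 1 = 3
By day 1: 3 surreal numbers.

3


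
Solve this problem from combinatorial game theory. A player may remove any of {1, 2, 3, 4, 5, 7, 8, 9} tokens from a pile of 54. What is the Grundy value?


The subtraction set is S = {1, 2, 3, 4, 5, 7, 8, 9}.
G(k) = mex{ G(k - s) : s in S, s <= k }. We compute iteratively: G(0) = 0.
G(1) = mex({0}) = 1
G(2) = mex({0, 1}) = 2
G(3) = mex({0, 1, 2}) = 3
G(4) = mex({0, 1, 2, 3}) = 4
G(5) = mex({0, 1, 2, 3, 4}) = 5
G(6) = mex({1, 2, 3, 4, 5}) = 0
G(7) = mex({0, 2, 3, 4, 5}) = 1
G(8) = mex({0, 1, 3, 4, 5}) = 2
G(9) = mex({0, 1, 2, 4, 5}) = 3
G(10) = mex({0, 1, 2, 3, 5}) = 4
G(11) = mex({0, 1, 2, 3, 4}) = 5
G(12) = mex({1, 2, 3, 4, 5}) = 0
G(13) = mex({0, 2, 3, 4, 5}) = 1
G(14) = mex({0, 1, 3, 4, 5}) = 2
Observe that G(6)..G(14) = 0, 1, 2, 3, 4, 5, 0, 1, 2 repeats G(0)..G(8) = 0, 1, 2, 3, 4, 5, 0, 1, 2.
For k >= max(S) = 9, G(k) is determined by the previous 9 values G(k-9)..G(k-1); a window of 9 consecutive values has recurred shifted by 6, so by induction G(k + 6) = G(k) for all k >= 0: the sequence is periodic from the start with period 6.
One period: G(0..5) = 0, 1, 2, 3, 4, 5.
54 mod 6 = 0, so G(54) = G(0) = 0.

0


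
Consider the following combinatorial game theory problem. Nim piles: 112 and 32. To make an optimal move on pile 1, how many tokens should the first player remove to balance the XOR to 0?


Piles: 112 and 32
Current XOR: 112 XOR 32 = 80 (non-zero, so this is an N-position).
To make the XOR zero, we need to find a move that balances the piles.
For pile 1 (size 112): target = 112 XOR 80 = 32
We reduce pile 1 from 112 to 32.
Tokens removed: 112 - 32 = 80
Verification: 32 XOR 32 = 0

80


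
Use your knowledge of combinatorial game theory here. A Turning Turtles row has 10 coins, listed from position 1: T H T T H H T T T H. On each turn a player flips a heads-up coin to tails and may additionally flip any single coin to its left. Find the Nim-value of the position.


Coins: T H T T H H T T T H
Key fact: a single head at position k behaves exactly like a Nim heap of size k (turning it to T and optionally flipping a coin at j < k corresponds to moving the heap from k to j, or to 0), and heads combine as a disjunctive sum (two heads at the same place would cancel, matching j XOR j = 0). So the Nim-value is the XOR of the 1-indexed positions of the heads.
Face-up positions (1-indexed): [2, 5, 6, 10]
XOR 0 with 2: 0 XOR 2 = 2
XOR 2 with 5: 2 XOR 5 = 7
XOR 7 with 6: 7 XOR 6 = 1
XOR 1 with 10: 1 XOR 10 = 11
Nim-value = 11

11


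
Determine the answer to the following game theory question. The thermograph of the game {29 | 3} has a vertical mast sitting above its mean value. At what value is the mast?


Game = {29 | 3}, a switch {a | b} with numbers a > b.
Its thermograph has left wall a - t and right wall b + t, which meet at t = (a - b)/2, where both equal (a + b)/2. So the mast (mean value) is at (a + b)/2.
Mean = (29 + (3))/2 = 32/2 = 16

16


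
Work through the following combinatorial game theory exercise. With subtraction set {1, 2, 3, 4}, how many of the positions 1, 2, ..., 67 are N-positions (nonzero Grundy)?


Subtraction set S = {1, 2, 3, 4}, so G(n) = n mod 5.
G(n) = 0 when n is a multiple of 5.
Multiples of 5 in [1, 67]: 13
N-positions (nonzero Grundy) = 67 - 13 = 54

54


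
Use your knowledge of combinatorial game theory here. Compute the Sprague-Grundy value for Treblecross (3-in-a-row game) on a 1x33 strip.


Treblecross: place X on empty cells; 3-in-a-row wins.
Playing within two cells of an existing X lets the opponent win at once, so sensible play treats the cells i-2..i+2 around each X as dead. The player left with no safe cell loses, so this is a normal-play take-away game on strips of safe cells.
Placing X at cell i (0-indexed) of a strip of k safe cells leaves independent strips of sizes max(0, i-2) and max(0, k-i-3). Hence G(k) = mex{ G(max(0,i-2)) XOR G(max(0,k-i-3)) : 0 <= i < k }, with G(0) = 0.
G(1): splits (0,0):0^0=0 -> mex({0}) = 1
G(2): splits (0,0):0^0=0 -> mex({0}) = 1
G(3): splits (0,0):0^0=0 -> mex({0}) = 1
G(4): splits (0,1):0^1=1 (0,0):0^0=0 -> mex({0, 1}) = 2
G(5): splits (0,2):0^1=1 (0,1):0^1=1 (0,0):0^0=0 -> mex({0, 1}) = 2
G(6) = mex({1}) = 0
G(7) = mex({0, 1, 2}) = 3
G(8) = mex({0, 1, 2}) = 3
G(9) = mex({0, 2}) = 1
G(10) = mex({0, 2, 3}) = 1
G(11) = mex({0, 3}) = 1
G(12) = mex({1, 3}) = 0
G(13) = mex({0, 1, 2, 3}) = 4
G(14) = mex({0, 1, 2}) = 3
G(15) = mex({0, 1, 2}) = 3
G(16) = mex({0, 1, 2, 4}) = 3
G(17) = mex({0, 1, 3, 4}) = 2
G(18) = mex({0, 1, 3, 4}) = 2
G(19) = mex({0, 1, 3, 5}) = 2
G(20) = mex({0, 1, 2, 3, 5}) = 4
G(21) = mex({0, 1, 2, 3, 5}) = 4
G(22) = mex({1, 2, 6}) = 0
G(23) = mex({0, 1, 2, 3, 4, 6}) = 5
G(24) = mex({0, 1, 2, 3, 4}) = 5
G(25) = mex({0, 1, 3, 4, 7}) = 2
G(26) = mex({0, 1, 3, 4, 5, 7}) = 2
G(27) = mex({0, 1, 3, 5}) = 2
G(28) = mex({0, 1, 2, 5}) = 3
G(29) = mex({0, 1, 2, 4, 5, 6}) = 3
G(30) = mex({1, 2, 4, 6}) = 0
G(31) = mex({0, 1, 2, 3, 4, 6}) = 5
G(32) = mex({1, 2, 3, 4, 7}) = 0
G(33) = mex({0, 3, 7}) = 1
Therefore G(33) = 1.

1


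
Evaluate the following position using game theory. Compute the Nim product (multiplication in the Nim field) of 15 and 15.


Nim multiplication is bilinear over XOR: (u XOR v) * w = (u*w) XOR (v*w).
So we split each operand into its bit components and XOR the pairwise Nim products.
15 = 1 + 2 + 4 + 8 (as XOR of powers of 2).
15 = 1 + 2 + 4 + 8 (as XOR of powers of 2).
Using the standard Nim-product table on single bits:
  2*2 = 3,   2*4 = 8,   2*8 = 12,
  4*4 = 6,   4*8 = 11,  8*8 = 13,
and  1*x = x (identity), k*l = l*k (commutative).
Pairwise Nim products:
  1 * 1 = 1
  1 * 2 = 2
  1 * 4 = 4
  1 * 8 = 8
  2 * 1 = 2
  2 * 2 = 3
  2 * 4 = 8
  2 * 8 = 12
  4 * 1 = 4
  4 * 2 = 8
  4 * 4 = 6
  4 * 8 = 11
  8 * 1 = 8
  8 * 2 = 12
  8 * 4 = 11
  8 * 8 = 13
XOR them: 1 XOR 2 XOR 4 XOR 8 XOR 2 XOR 3 XOR 8 XOR 12 XOR 4 XOR 8 XOR 6 XOR 11 XOR 8 XOR 12 XOR 11 XOR 13 = 9.
Result: 15 * 15 = 9 (in Nim).

9


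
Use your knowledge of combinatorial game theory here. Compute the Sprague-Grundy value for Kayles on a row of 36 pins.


Kayles: a move removes 1 or 2 adjacent pins from a contiguous row.
Removing pins from a row of k leaves two independent rows (a, b) with a + b = k - 1 (one pin) or a + b = k - 2 (two pins); an end removal gives a = 0.
By Sprague-Grundy, G(k) = mex{ G(a) XOR G(b) } over all these splits. G(0) = 0.
G(1): splits (0,0):0^0=0 -> mex({0}) = 1
G(2): splits (0,1):0^1=1 (0,0):0^0=0 -> mex({0, 1}) = 2
G(3): splits (0,2):0^2=2 (1,1):1^1=0 (0,1):0^1=1 -> mex({0, 1, 2}) = 3
G(4): splits (0,3):0^3=3 (1,2):1^2=3 (0,2):0^2=2 (1,1):1^1=0 -> mex({0, 2, 3}) = 1
G(5): splits (0,4):0^1=1 (1,3):1^3=2 (2,2):2^2=0 (0,3):0^3=3 (1,2):1^2=3 -> mex({0, 1, 2, 3}) = 4
G(6) = mex({0, 1, 2, 4}) = 3
G(7) = mex({0, 1, 3, 4, 5}) = 2
G(8) = mex({0, 2, 3, 5, 6}) = 1
G(9) = mex({0, 1, 2, 3, 6, 7}) = 4
G(10) = mex({0, 1, 3, 4, 5, 7}) = 2
G(11) = mex({0, 1, 2, 3, 4, 5}) = 6
G(12) = mex({0, 1, 2, 3, 5, 6, 7}) = 4
G(13) = mex({0, 2, 3, 4, 6, 7}) = 1
G(14) = mex({0, 1, 4, 5, 6, 7}) = 2
G(15) = mex({0, 1, 2, 3, 4, 5, 6}) = 7
G(16) = mex({0, 2, 3, 5, 6, 7}) = 1
G(17) = mex({0, 1, 2, 3, 5, 6, 7}) = 4
G(18) = mex({0, 1, 2, 4, 5, 6}) = 3
G(19) = mex({0, 1, 3, 4, 5, 7}) = 2
G(20) = mex({0, 2, 3, 4, 5, 6, 7}) = 1
G(21) = mex({0, 1, 2, 3, 5, 6, 7}) = 4
G(22) = mex({0, 1, 2, 3, 4, 5, 7}) = 6
G(23) = mex({0, 1, 2, 3, 4, 5, 6}) = 7
G(24) = mex({0, 1, 2, 3, 5, 6, 7}) = 4
G(25) = mex({0, 2, 3, 4, 6, 7}) = 1
G(26) = mex({0, 1, 3, 4, 5, 6, 7}) = 2
G(27) = mex({0, 1, 2, 3, 4, 5, 6, 7}) = 8
G(28) = mex({0, 1, 2, 3, 4, 6, 7, 8}) = 5
G(29) = mex({0, 1, 2, 3, 5, 6, 7, 8, 9}) = 4
G(30) = mex({0, 1, 2, 3, 4, 5, 6, 9, 10}) = 7
G(31) = mex({0, 1, 3, 4, 5, 7, 10, 11}) = 2
G(32) = mex({0, 2, 3, 4, 5, 6, 7, 9, 11}) = 1
G(33) = mex({0, 1, 2, 3, 4, 5, 6, 7, 9, 12}) = 8
G(34) = mex({0, 1, 2, 3, 4, 5, 7, 8, 11, 12}) = 6
G(35) = mex({0, 1, 2, 3, 4, 5, 6, 8, 9, 10, 11}) = 7
G(36) = mex({0, 1, 2, 3, 5, 6, 7, 9, 10}) = 4
Therefore G(36) = 4.

4


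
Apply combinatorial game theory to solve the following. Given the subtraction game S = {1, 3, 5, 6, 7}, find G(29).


The subtraction set is S = {1, 3, 5, 6, 7}.
G(k) = mex{ G(k - s) : s in S, s <= k }. We compute iteratively: G(0) = 0.
G(1) = mex({0}) = 1
G(2) = mex({1}) = 0
G(3) = mex({0}) = 1
G(4) = mex({1}) = 0
G(5) = mex({0}) = 1
G(6) = mex({0, 1}) = 2
G(7) = mex({0, 1, 2}) = 3
G(8) = mex({0, 1, 3}) = 2
G(9) = mex({0, 1, 2}) = 3
G(10) = mex({0, 1, 3}) = 2
G(11) = mex({0, 1, 2}) = 3
G(12) = mex({1, 2, 3}) = 0
G(13) = mex({0, 2, 3}) = 1
G(14) = mex({1, 2, 3}) = 0
G(15) = mex({0, 2, 3}) = 1
G(16) = mex({1, 2, 3}) = 0
G(17) = mex({0, 2, 3}) = 1
G(18) = mex({0, 1, 3}) = 2
Observe that G(12)..G(18) = 0, 1, 0, 1, 0, 1, 2 repeats G(0)..G(6) = 0, 1, 0, 1, 0, 1, 2.
For k >= max(S) = 7, G(k) is determined by the previous 7 values G(k-7)..G(k-1); a window of 7 consecutive values has recurred shifted by 12, so by induction G(k + 12) = G(k) for all k >= 0: the sequence is periodic from the start with period 12.
One period: G(0..11) = 0, 1, 0, 1, 0, 1, 2, 3, 2, 3, 2, 3.
29 mod 12 = 5, so G(29) = G(5) = 1.

1


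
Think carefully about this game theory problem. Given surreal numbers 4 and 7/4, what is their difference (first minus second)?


x = 4, y = 7/4
Converting to common denominator: 4
x = 16/4, y = 7/4
x - y = 4 - 7/4 = 9/4

9/4


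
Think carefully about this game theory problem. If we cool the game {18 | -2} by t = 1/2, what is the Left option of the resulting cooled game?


Original game: {18 | -2} (a switch {a | b} with a > b).
Cooling by t (for t below the temperature (a - b)/2 = 10) taxes each move by t: {a | b} cooled by t is {a - t | b + t}.
Cooling amount: t = 1/2
Cooled Left option: 18 - 1/2 = 35/2
Cooled Right option: -2 + 1/2 = -3/2
Cooled game: {35/2 | -3/2}
Left option = 35/2

35/2


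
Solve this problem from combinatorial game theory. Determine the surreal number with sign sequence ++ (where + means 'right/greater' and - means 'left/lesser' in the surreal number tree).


Sign expansion: ++
Rule: track bounds (lo, hi), initially (-inf, +inf). On '+', the current value becomes lo and we move to the simplest number in (value, hi): value + 1 if hi = +inf, otherwise the midpoint (value + hi)/2. On '-', the current value becomes hi and we move to value - 1 if lo = -inf, otherwise the midpoint (lo + value)/2.
Start at 0.
Step 1: sign = +, move right. Bounds: (0, +inf). Value = 1
Step 2: sign = +, move right. Bounds: (1, +inf). Value = 2
The surreal number with sign expansion ++ is 2.

2


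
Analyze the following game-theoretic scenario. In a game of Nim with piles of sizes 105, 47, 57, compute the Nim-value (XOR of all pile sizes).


We need the XOR (exclusive or) of all pile sizes.
After XOR-ing pile 1 (size 105): 0 XOR 105 = 105
After XOR-ing pile 2 (size 47): 105 XOR 47 = 70
After XOR-ing pile 3 (size 57): 70 XOR 57 = 127
The Nim-value of this position is 127.

127


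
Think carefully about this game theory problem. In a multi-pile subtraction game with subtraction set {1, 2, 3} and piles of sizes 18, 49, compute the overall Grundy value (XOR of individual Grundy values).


Subtraction set: {1, 2, 3}
For this subtraction set, G(n) = n mod 4 (period = max + 1 = 4).
Pile 1 (size 18): G(18) = 18 mod 4 = 2
Pile 2 (size 49): G(49) = 49 mod 4 = 1
Total Grundy value = XOR of all: 2 XOR 1 = 3

3


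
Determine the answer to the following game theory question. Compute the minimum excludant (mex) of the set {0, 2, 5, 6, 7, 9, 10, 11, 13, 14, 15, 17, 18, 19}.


Set = {0, 2, 5, 6, 7, 9, 10, 11, 13, 14, 15, 17, 18, 19}
0 is in the set.
1 is NOT in the set. This is the mex.
mex = 1

1
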